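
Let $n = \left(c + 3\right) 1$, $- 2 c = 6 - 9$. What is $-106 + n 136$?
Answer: $506$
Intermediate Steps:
$c = \frac{3}{2}$ ($c = - \frac{6 - 9}{2} = \left(- \frac{1}{2}\right) \left(-3\right) = \frac{3}{2} \approx 1.5$)
$n = \frac{9}{2}$ ($n = \left(\frac{3}{2} + 3\right) 1 = \frac{9}{2} \cdot 1 = \frac{9}{2} \approx 4.5$)
$-106 + n 136 = -106 + \frac{9}{2} \cdot 136 = -106 + 612 = 506$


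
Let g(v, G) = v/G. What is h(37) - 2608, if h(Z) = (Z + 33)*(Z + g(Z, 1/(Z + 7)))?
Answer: 113942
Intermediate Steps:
h(Z) = (33 + Z)*(Z + Z*(7 + Z)) (h(Z) = (Z + 33)*(Z + Z/(1/(Z + 7))) = (33 + Z)*(Z + Z/(1/(7 + Z))) = (33 + Z)*(Z + Z*(7 + Z)))
h(37) - 2608 = 37*(264 + 37² + 41*37) - 2608 = 37*(264 + 1369 + 1517) - 2608 = 37*3150 - 2608 = 116550 - 2608 = 113942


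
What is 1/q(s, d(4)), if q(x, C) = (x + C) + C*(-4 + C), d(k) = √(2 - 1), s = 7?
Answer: ⅕ ≈ 0.20000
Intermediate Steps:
d(k) = 1 (d(k) = √1 = 1)
q(x, C) = C + x + C*(-4 + C) (q(x, C) = (C + x) + C*(-4 + C) = C + x + C*(-4 + C))
1/q(s, d(4)) = 1/(7 + 1² - 3*1) = 1/(7 + 1 - 3) = 1/5 = ⅕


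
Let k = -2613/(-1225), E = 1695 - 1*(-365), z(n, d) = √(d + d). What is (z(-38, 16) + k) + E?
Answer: 2526113/1225 + 4*√2 ≈ 2067.8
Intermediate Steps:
z(n, d) = √2*√d (z(n, d) = √(2*d) = √2*√d)
E = 2060 (E = 1695 + 365 = 2060)
k = 2613/1225 (k = -2613*(-1/1225) = 2613/1225 ≈ 2.1331)
(z(-38, 16) + k) + E = (√2*√16 + 2613/1225) + 2060 = (√2*4 + 2613/1225) + 2060 = (4*√2 + 2613/1225) + 2060 = (2613/1225 + 4*√2) + 2060 = 2526113/1225 + 4*√2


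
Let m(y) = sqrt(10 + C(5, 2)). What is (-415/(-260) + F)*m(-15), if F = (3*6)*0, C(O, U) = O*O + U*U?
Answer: 83*sqrt(39)/52 ≈ 9.9680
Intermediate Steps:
C(O, U) = O**2 + U**2
m(y) = sqrt(39) (m(y) = sqrt(10 + (5**2 + 2**2)) = sqrt(10 + (25 + 4)) = sqrt(10 + 29) = sqrt(39))
F = 0 (F = 18*0 = 0)
(-415/(-260) + F)*m(-15) = (-415/(-260) + 0)*sqrt(39) = (-415*(-1/260) + 0)*sqrt(39) = (83/52 + 0)*sqrt(39) = 83*sqrt(39)/52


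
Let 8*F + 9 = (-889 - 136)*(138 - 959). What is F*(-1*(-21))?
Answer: 4417959/2 ≈ 2.2090e+6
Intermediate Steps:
F = 210379/2 (F = -9/8 + ((-889 - 136)*(138 - 959))/8 = -9/8 + (-1025*(-821))/8 = -9/8 + (1/8)*841525 = -9/8 + 841525/8 = 210379/2 ≈ 1.0519e+5)
F*(-1*(-21)) = 210379*(-1*(-21))/2 = (210379/2)*21 = 4417959/2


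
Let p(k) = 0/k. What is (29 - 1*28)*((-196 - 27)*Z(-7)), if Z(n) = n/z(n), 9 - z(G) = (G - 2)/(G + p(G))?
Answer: 10927/54 ≈ 202.35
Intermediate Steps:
p(k) = 0
z(G) = 9 - (-2 + G)/G (z(G) = 9 - (G - 2)/(G + 0) = 9 - (-2 + G)/G)
Z(n) = n/(8 + 2/n)
(29 - 1*28)*((-196 - 27)*Z(-7)) = (29 - 1*28)*((-196 - 27)*((½)*(-7)²/(1 + 4*(-7)))) = (29 - 28)*(-223*49/(2*(1 - 28))) = 1*(-223*49/(2*(-27))) = 1*(-223*49*(-1)/(2*27)) = 1*(-223*(-49/54)) = 1*(10927/54) = 10927/54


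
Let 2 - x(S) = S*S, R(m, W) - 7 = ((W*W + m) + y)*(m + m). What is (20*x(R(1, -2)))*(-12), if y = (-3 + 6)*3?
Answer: 293520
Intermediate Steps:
y = 9 (y = 3*3 = 9)
R(m, W) = 7 + 2*m*(9 + m + W²) (R(m, W) = 7 + ((W*W + m) + 9)*(m + m) = 7 + ((W² + m) + 9)*(2*m) = 7 + ((m + W²) + 9)*(2*m) = 7 + (9 + m + W²)*(2*m) = 7 + 2*m*(9 + m + W²))
x(S) = 2 - S² (x(S) = 2 - S*S = 2 - S²)
(20*x(R(1, -2)))*(-12) = (20*(2 - (7 + 2*1² + 18*1 + 2*1*(-2)²)²))*(-12) = (20*(2 - (7 + 2*1 + 18 + 2*1*4)²))*(-12) = (20*(2 - (7 + 2 + 18 + 8)²))*(-12) = (20*(2 - 1*35²))*(-12) = (20*(2 - 1*1225))*(-12) = (20*(2 - 1225))*(-12) = (20*(-1223))*(-12) = -24460*(-12) = 293520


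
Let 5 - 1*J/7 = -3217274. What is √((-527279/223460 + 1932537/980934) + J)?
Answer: √7514557797046966100875936115/18266625970 ≈ 4745.6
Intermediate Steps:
J = 22520953 (J = 35 - 7*(-3217274) = 35 + 22520918 = 22520953)
√((-527279/223460 + 1932537/980934) + J) = √((-527279/223460 + 1932537/980934) + 22520953) = √((-527279*1/223460 + 1932537*(1/980934)) + 22520953) = √((-527279/223460 + 644179/326978) + 22520953) = √(-14230196761/36533251940 + 22520953) = √(822763635647702059/36533251940) = √7514557797046966100875936115/18266625970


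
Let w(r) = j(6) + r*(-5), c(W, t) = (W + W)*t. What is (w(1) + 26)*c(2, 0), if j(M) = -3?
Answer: 0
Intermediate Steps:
c(W, t) = 2*W*t (c(W, t) = (2*W)*t = 2*W*t)
w(r) = -3 - 5*r (w(r) = -3 + r*(-5) = -3 - 5*r)
(w(1) + 26)*c(2, 0) = ((-3 - 5*1) + 26)*(2*2*0) = ((-3 - 5) + 26)*0 = (-8 + 26)*0 = 18*0 = 0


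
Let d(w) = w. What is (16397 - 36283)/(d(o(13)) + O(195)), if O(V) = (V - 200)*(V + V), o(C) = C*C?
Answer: 19886/1781 ≈ 11.166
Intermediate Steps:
o(C) = C**2
O(V) = 2*V*(-200 + V) (O(V) = (-200 + V)*(2*V) = 2*V*(-200 + V))
(16397 - 36283)/(d(o(13)) + O(195)) = (16397 - 36283)/(13**2 + 2*195*(-200 + 195)) = -19886/(169 + 2*195*(-5)) = -19886/(169 - 1950) = -19886/(-1781) = -19886*(-1/1781) = 19886/1781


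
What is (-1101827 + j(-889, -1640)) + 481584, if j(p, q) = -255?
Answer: -620498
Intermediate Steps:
(-1101827 + j(-889, -1640)) + 481584 = (-1101827 - 255) + 481584 = -1102082 + 481584 = -620498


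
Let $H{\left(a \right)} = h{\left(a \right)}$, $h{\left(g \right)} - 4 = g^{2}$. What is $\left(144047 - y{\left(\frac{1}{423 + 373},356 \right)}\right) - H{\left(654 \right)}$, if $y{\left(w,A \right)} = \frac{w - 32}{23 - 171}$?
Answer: $- \frac{33418974255}{117808} \approx -2.8367 \cdot 10^{5}$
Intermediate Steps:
$h{\left(g \right)} = 4 + g^{2}$
$H{\left(a \right)} = 4 + a^{2}$
$y{\left(w,A \right)} = \frac{8}{37} - \frac{w}{148}$ ($y{\left(w,A \right)} = \frac{-32 + w}{-148} = \left(-32 + w\right) \left(- \frac{1}{148}\right) = \frac{8}{37} - \frac{w}{148}$)
$\left(144047 - y{\left(\frac{1}{423 + 373},356 \right)}\right) - H{\left(654 \right)} = \left(144047 - \left(\frac{8}{37} - \frac{1}{148 \left(423 + 373\right)}\right)\right) - \left(4 + 654^{2}\right) = \left(144047 - \left(\frac{8}{37} - \frac{1}{148 \cdot 796}\right)\right) - \left(4 + 427716\right) = \left(144047 - \left(\frac{8}{37} - \frac{1}{117808}\right)\right) - 427720 = \left(144047 - \frac{25471}{117808}\right) - 427720 = \frac{16969863505}{117808} - 427720 = - \frac{33418974255}{117808}$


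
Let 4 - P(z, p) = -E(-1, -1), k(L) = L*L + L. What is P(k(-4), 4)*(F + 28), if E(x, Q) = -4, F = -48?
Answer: 0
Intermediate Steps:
k(L) = L + L² (k(L) = L² + L = L + L²)
P(z, p) = 0 (P(z, p) = 4 - (-1)*(-4) = 4 - 1*4 = 4 - 4 = 0)
P(k(-4), 4)*(F + 28) = 0*(-48 + 28) = 0*(-20) = 0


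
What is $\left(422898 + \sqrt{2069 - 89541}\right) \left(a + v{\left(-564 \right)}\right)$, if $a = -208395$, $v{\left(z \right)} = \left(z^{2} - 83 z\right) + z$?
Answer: $65950520202 + 623796 i \sqrt{5467} \approx 6.5951 \cdot 10^{10} + 4.6123 \cdot 10^{7} i$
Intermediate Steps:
$v{\left(z \right)} = z^{2} - 82 z$
$\left(422898 + \sqrt{2069 - 89541}\right) \left(a + v{\left(-564 \right)}\right) = \left(422898 + \sqrt{2069 - 89541}\right) \left(-208395 - 564 \left(-82 - 564\right)\right) = \left(422898 + \sqrt{-87472}\right) \left(-208395 - -364344\right) = \left(422898 + 4 i \sqrt{5467}\right) \left(-208395 + 364344\right) = \left(422898 + 4 i \sqrt{5467}\right) 155949 = 65950520202 + 623796 i \sqrt{5467}$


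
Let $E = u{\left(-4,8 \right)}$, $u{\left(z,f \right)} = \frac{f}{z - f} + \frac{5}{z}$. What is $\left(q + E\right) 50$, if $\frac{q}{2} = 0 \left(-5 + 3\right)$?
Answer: $- \frac{575}{6} \approx -95.833$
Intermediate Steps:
$u{\left(z,f \right)} = \frac{5}{z} + \frac{f}{z - f}$
$E = - \frac{23}{12}$ ($E = \frac{\left(-5\right) \left(-4\right) + 5 \cdot 8 - 8 \left(-4\right)}{\left(-4\right) \left(8 - -4\right)} = - \frac{20 + 40 + 32}{4 \left(8 + 4\right)} = \left(- \frac{1}{4}\right) \frac{1}{12} \cdot 92 = - \frac{23}{12} \approx -1.9167$)
$q = 0$ ($q = 2 \cdot 0 \left(-5 + 3\right) = 2 \cdot 0 \left(-2\right) = 2 \cdot 0 = 0$)
$\left(q + E\right) 50 = \left(0 - \frac{23}{12}\right) 50 = \left(- \frac{23}{12}\right) 50 = - \frac{575}{6}$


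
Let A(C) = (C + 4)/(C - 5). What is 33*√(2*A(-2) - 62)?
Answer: 33*I*√3066/7 ≈ 261.04*I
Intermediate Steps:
A(C) = (4 + C)/(-5 + C)
33*√(2*A(-2) - 62) = 33*√(2*((4 - 2)/(-5 - 2)) - 62) = 33*√(2*(2/(-7)) - 62) = 33*√(2*(-⅐*2) - 62) = 33*√(2*(-2/7) - 62) = 33*√(-4/7 - 62) = 33*√(-438/7) = 33*(I*√3066/7) = 33*I*√3066/7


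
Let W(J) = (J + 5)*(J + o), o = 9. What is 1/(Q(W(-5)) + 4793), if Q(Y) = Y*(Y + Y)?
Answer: 1/4793 ≈ 0.00020864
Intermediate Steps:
W(J) = (5 + J)*(9 + J) (W(J) = (J + 5)*(J + 9) = (5 + J)*(9 + J))
Q(Y) = 2*Y² (Q(Y) = Y*(2*Y) = 2*Y²)
1/(Q(W(-5)) + 4793) = 1/(2*(45 + (-5)² + 14*(-5))² + 4793) = 1/(2*(45 + 25 - 70)² + 4793) = 1/(2*0² + 4793) = 1/(2*0 + 4793) = 1/(0 + 4793) = 1/4793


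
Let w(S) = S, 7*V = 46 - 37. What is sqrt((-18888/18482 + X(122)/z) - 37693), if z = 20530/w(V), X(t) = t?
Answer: I*sqrt(16619743591148232405430)/664012055 ≈ 194.15*I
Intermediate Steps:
V = 9/7 (V = (46 - 37)/7 = (1/7)*9 = 9/7 ≈ 1.2857)
z = 143710/9 (z = 20530/(9/7) = 20530*(7/9) = 143710/9 ≈ 15968.)
sqrt((-18888/18482 + X(122)/z) - 37693) = sqrt((-18888/18482 + 122/(143710/9)) - 37693) = sqrt((-18888*1/18482 + 122*(9/143710)) - 37693) = sqrt((-9444/9241 + 549/71855) - 37693) = sqrt(-673525311/664012055 - 37693) = sqrt(-25029279914426/664012055) = I*sqrt(16619743591148232405430)/664012055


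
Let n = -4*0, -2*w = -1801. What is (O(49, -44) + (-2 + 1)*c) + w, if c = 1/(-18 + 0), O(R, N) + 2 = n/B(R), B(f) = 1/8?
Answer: 8087/9 ≈ 898.56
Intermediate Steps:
B(f) = 1/8
w = 1801/2 (w = -1/2*(-1801) = 1801/2 ≈ 900.50)
n = 0
O(R, N) = -2 (O(R, N) = -2 + 0/(1/8) = -2 + 0*8 = -2 + 0 = -2)
c = -1/18 (c = 1/(-18) = -1/18 ≈ -0.055556)
(O(49, -44) + (-2 + 1)*c) + w = (-2 + (-2 + 1)*(-1/18)) + 1801/2 = (-2 - 1*(-1/18)) + 1801/2 = (-2 + 1/18) + 1801/2 = -35/18 + 1801/2 = 8087/9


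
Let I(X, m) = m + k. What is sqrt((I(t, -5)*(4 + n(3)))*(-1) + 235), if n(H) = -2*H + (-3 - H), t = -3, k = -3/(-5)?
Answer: 3*sqrt(555)/5 ≈ 14.135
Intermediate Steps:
k = 3/5 (k = -3*(-1/5) = 3/5 ≈ 0.60000)
I(X, m) = 3/5 + m (I(X, m) = m + 3/5 = 3/5 + m)
n(H) = -3 - 3*H
sqrt((I(t, -5)*(4 + n(3)))*(-1) + 235) = sqrt(((3/5 - 5)*(4 + (-3 - 3*3)))*(-1) + 235) = sqrt(-22*(4 + (-3 - 9))/5*(-1) + 235) = sqrt(-22*(4 - 12)/5*(-1) + 235) = sqrt(-22/5*(-8)*(-1) + 235) = sqrt((176/5)*(-1) + 235) = sqrt(-176/5 + 235) = sqrt(999/5) = 3*sqrt(555)/5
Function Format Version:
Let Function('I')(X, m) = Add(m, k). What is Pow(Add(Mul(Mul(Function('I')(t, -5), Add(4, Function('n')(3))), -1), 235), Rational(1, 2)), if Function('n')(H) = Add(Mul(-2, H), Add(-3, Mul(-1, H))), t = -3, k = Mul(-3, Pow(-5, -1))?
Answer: Mul(Rational(3, 5), Pow(555, Rational(1, 2))) ≈ 14.135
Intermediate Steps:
k = Rational(3, 5) (k = Mul(-3, Rational(-1, 5)) = Rational(3, 5) ≈ 0.60000)
Function('I')(X, m) = Add(Rational(3, 5), m) (Function('I')(X, m) = Add(m, Rational(3, 5)) = Add(Rational(3, 5), m))
Function('n')(H) = Add(-3, Mul(-3, H))
Pow(Add(Mul(Mul(Function('I')(t, -5), Add(4, Function('n')(3))), -1), 235), Rational(1, 2)) = Pow(Add(Mul(Mul(Add(Rational(3, 5), -5), Add(4, Add(-3, Mul(-3, 3)))), -1), 235), Rational(1, 2)) = Pow(Add(Mul(Mul(Rational(-22, 5), Add(4, Add(-3, -9))), -1), 235), Rational(1, 2)) = Pow(Add(Mul(Mul(Rational(-22, 5), Add(4, -12)), -1), 235), Rational(1, 2)) = Pow(Add(Mul(Mul(Rational(-22, 5), -8), -1), 235), Rational(1, 2)) = Pow(Add(Mul(Rational(176, 5), -1), 235), Rational(1, 2)) = Pow(Add(Rational(-176, 5), 235), Rational(1, 2)) = Pow(Rational(999, 5), Rational(1, 2)) = Mul(Rational(3, 5), Pow(555, Rational(1, 2)))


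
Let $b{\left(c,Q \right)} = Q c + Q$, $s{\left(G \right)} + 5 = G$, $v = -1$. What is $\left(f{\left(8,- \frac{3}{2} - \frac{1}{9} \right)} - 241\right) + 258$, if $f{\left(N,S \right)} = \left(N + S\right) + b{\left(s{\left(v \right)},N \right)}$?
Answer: $- \frac{299}{18} \approx -16.611$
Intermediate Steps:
$s{\left(G \right)} = -5 + G$
$b{\left(c,Q \right)} = Q + Q c$
$f{\left(N,S \right)} = S - 4 N$ ($f{\left(N,S \right)} = \left(N + S\right) + N \left(1 - 6\right) = \left(N + S\right) + N \left(-5\right) = \left(N + S\right) - 5 N = S - 4 N$)
$\left(f{\left(8,- \frac{3}{2} - \frac{1}{9} \right)} - 241\right) + 258 = \left(\left(\left(- \frac{3}{2} - \frac{1}{9}\right) - 32\right) - 241\right) + 258 = \left(\left(- \frac{29}{18} - 32\right) - 241\right) + 258 = \left(- \frac{605}{18} - 241\right) + 258 = - \frac{4943}{18} + 258 = - \frac{299}{18}$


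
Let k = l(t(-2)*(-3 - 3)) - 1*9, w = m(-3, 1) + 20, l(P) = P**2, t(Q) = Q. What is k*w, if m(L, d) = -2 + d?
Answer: 2565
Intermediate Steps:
w = 19 (w = (-2 + 1) + 20 = -1 + 20 = 19)
k = 135 (k = (-2*(-3 - 3))**2 - 1*9 = (-2*(-6))**2 - 9 = 12**2 - 9 = 144 - 9 = 135)
k*w = 135*19 = 2565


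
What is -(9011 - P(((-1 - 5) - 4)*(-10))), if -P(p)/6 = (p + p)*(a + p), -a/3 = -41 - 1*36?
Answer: -406211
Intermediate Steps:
a = 231 (a = -3*(-41 - 1*36) = -3*(-41 - 36) = -3*(-77) = 231)
P(p) = -12*p*(231 + p) (P(p) = -6*(p + p)*(231 + p) = -6*2*p*(231 + p) = -12*p*(231 + p))
-(9011 - P(((-1 - 5) - 4)*(-10))) = -(9011 - (-12)*((-1 - 5) - 4)*(-10)*(231 + ((-1 - 5) - 4)*(-10))) = -(9011 - (-12)*(-6 - 4)*(-10)*(231 + (-6 - 4)*(-10))) = -(9011 - (-12)*(-10*(-10))*(231 - 10*(-10))) = -(9011 - (-12)*100*(231 + 100)) = -(9011 - (-12)*100*331) = -(9011 - 1*(-397200)) = -(9011 + 397200) = -1*406211 = -406211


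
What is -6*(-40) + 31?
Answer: 271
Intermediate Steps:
-6*(-40) + 31 = 240 + 31 = 271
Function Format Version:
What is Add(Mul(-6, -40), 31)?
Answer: 271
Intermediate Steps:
Add(Mul(-6, -40), 31) = Add(240, 31) = 271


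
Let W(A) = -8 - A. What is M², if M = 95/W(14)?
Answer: 9025/484 ≈ 18.647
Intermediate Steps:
M = -95/22 (M = 95/(-8 - 1*14) = 95/(-8 - 14) = 95/(-22) = 95*(-1/22) = -95/22 ≈ -4.3182)
M² = (-95/22)² = 9025/484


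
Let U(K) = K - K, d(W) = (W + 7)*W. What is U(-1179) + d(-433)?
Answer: 184458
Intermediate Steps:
d(W) = W*(7 + W) (d(W) = (7 + W)*W = W*(7 + W))
U(K) = 0
U(-1179) + d(-433) = 0 - 433*(7 - 433) = 0 - 433*(-426) = 0 + 184458 = 184458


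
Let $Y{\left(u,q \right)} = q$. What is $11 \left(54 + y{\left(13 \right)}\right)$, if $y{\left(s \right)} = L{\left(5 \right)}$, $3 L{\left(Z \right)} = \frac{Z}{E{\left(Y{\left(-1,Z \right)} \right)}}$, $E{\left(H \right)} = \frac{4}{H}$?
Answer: $\frac{7403}{12} \approx 616.92$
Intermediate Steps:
$L{\left(Z \right)} = \frac{Z^{2}}{12}$ ($L{\left(Z \right)} = \frac{Z \frac{1}{4 \frac{1}{Z}}}{3} = \frac{Z \frac{Z}{4}}{3} = \frac{\frac{1}{4} Z^{2}}{3} = \frac{Z^{2}}{12}$)
$y{\left(s \right)} = \frac{25}{12}$ ($y{\left(s \right)} = \frac{5^{2}}{12} = \frac{1}{12} \cdot 25 = \frac{25}{12}$)
$11 \left(54 + y{\left(13 \right)}\right) = 11 \left(54 + \frac{25}{12}\right) = 11 \cdot \frac{673}{12} = \frac{7403}{12}$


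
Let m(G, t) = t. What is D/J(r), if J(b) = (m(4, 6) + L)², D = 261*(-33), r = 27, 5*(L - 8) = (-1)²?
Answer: -215325/5041 ≈ -42.715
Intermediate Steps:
L = 41/5 (L = 8 + (⅕)*(-1)² = 8 + (⅕)*1 = 8 + ⅕ = 41/5 ≈ 8.2000)
D = -8613
J(b) = 5041/25 (J(b) = (6 + 41/5)² = (71/5)² = 5041/25)
D/J(r) = -8613/5041/25 = -8613*25/5041 = -215325/5041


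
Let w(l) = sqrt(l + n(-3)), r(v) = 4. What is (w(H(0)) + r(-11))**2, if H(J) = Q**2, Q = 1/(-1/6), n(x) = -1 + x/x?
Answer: 100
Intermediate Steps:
n(x) = 0 (n(x) = -1 + 1 = 0)
Q = -6 (Q = 1/(-1*1/6) = 1/(-1/6) = -6)
H(J) = 36 (H(J) = (-6)**2 = 36)
w(l) = sqrt(l) (w(l) = sqrt(l + 0) = sqrt(l))
(w(H(0)) + r(-11))**2 = (sqrt(36) + 4)**2 = (6 + 4)**2 = 10**2 = 100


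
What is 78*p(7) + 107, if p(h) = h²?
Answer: 3929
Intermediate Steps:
78*p(7) + 107 = 78*7² + 107 = 78*49 + 107 = 3822 + 107 = 3929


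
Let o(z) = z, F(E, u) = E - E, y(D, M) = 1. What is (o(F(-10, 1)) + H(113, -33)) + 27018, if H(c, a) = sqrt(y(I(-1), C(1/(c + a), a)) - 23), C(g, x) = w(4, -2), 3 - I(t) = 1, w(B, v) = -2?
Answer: 27018 + I*sqrt(22) ≈ 27018.0 + 4.6904*I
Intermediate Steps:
I(t) = 2 (I(t) = 3 - 1*1 = 3 - 1 = 2)
C(g, x) = -2
F(E, u) = 0
H(c, a) = I*sqrt(22) (H(c, a) = sqrt(1 - 23) = sqrt(-22) = I*sqrt(22))
(o(F(-10, 1)) + H(113, -33)) + 27018 = (0 + I*sqrt(22)) + 27018 = I*sqrt(22) + 27018 = 27018 + I*sqrt(22)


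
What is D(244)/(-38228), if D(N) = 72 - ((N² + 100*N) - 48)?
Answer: 20954/9557 ≈ 2.1925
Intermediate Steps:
D(N) = 120 - N² - 100*N (D(N) = 72 - (-48 + N² + 100*N) = 72 + (48 - N² - 100*N) = 120 - N² - 100*N)
D(244)/(-38228) = (120 - 1*244² - 100*244)/(-38228) = (120 - 1*59536 - 24400)*(-1/38228) = (120 - 59536 - 24400)*(-1/38228) = -83816*(-1/38228) = 20954/9557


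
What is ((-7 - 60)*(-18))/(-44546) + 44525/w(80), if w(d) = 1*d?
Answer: 198331417/356368 ≈ 556.54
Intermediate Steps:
w(d) = d
((-7 - 60)*(-18))/(-44546) + 44525/w(80) = ((-7 - 60)*(-18))/(-44546) + 44525/80 = -67*(-18)*(-1/44546) + 44525*(1/80) = 1206*(-1/44546) + 8905/16 = -603/22273 + 8905/16 = 198331417/356368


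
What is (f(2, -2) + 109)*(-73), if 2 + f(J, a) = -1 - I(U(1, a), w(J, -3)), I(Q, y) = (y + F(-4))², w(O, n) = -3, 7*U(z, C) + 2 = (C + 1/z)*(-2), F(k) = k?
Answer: -4161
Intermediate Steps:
U(z, C) = -2/7 - 2*C/7 - 2/(7*z) (U(z, C) = -2/7 + ((C + 1/z)*(-2))/7 = -2/7 + (-2*C - 2/z)/7 = -2/7 + (-2*C/7 - 2/(7*z)) = -2/7 - 2*C/7 - 2/(7*z))
I(Q, y) = (-4 + y)² (I(Q, y) = (y - 4)² = (-4 + y)²)
f(J, a) = -52 (f(J, a) = -2 + (-1 - (-4 - 3)²) = -2 + (-1 - 1*(-7)²) = -2 + (-1 - 1*49) = -2 + (-1 - 49) = -2 - 50 = -52)
(f(2, -2) + 109)*(-73) = (-52 + 109)*(-73) = 57*(-73) = -4161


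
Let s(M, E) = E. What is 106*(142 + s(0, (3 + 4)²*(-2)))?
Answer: 4664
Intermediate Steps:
106*(142 + s(0, (3 + 4)²*(-2))) = 106*(142 + (3 + 4)²*(-2)) = 106*(142 + 7²*(-2)) = 106*(142 + 49*(-2)) = 106*(142 - 98) = 106*44 = 4664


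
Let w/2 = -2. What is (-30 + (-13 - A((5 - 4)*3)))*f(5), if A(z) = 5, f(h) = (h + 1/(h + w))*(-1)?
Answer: 288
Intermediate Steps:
w = -4 (w = 2*(-2) = -4)
f(h) = -h - 1/(-4 + h) (f(h) = (h + 1/(h - 4))*(-1) = (h + 1/(-4 + h))*(-1) = -h - 1/(-4 + h))
(-30 + (-13 - A((5 - 4)*3)))*f(5) = (-30 + (-13 - 1*5))*((-1 - 1*5² + 4*5)/(-4 + 5)) = (-30 + (-13 - 5))*((-1 - 1*25 + 20)/1) = (-30 - 18)*(1*(-1 - 25 + 20)) = -48*(-6) = 288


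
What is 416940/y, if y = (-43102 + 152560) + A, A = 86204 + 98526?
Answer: 104235/73547 ≈ 1.4173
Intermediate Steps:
A = 184730
y = 294188 (y = (-43102 + 152560) + 184730 = 109458 + 184730 = 294188)
416940/y = 416940/294188 = 416940*(1/294188) = 104235/73547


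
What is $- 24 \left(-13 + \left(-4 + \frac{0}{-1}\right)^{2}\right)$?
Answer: $-72$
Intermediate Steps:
$- 24 \left(-13 + \left(-4 + \frac{0}{-1}\right)^{2}\right) = - 24 \left(-13 + \left(-4 + 0 \left(-1\right)\right)^{2}\right) = - 24 \left(-13 + \left(-4 + 0\right)^{2}\right) = - 24 \left(-13 + \left(-4\right)^{2}\right) = - 24 \left(-13 + 16\right) = \left(-24\right) 3 = -72$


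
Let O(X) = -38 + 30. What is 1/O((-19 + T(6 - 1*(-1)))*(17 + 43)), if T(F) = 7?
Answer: -⅛ ≈ -0.12500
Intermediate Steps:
O(X) = -8
1/O((-19 + T(6 - 1*(-1)))*(17 + 43)) = 1/(-8) = -⅛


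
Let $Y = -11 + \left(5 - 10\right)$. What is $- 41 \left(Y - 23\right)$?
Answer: $1599$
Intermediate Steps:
$Y = -16$ ($Y = -11 + \left(5 - 10\right) = -11 - 5 = -16$)
$- 41 \left(Y - 23\right) = - 41 \left(-16 - 23\right) = \left(-41\right) \left(-39\right) = 1599$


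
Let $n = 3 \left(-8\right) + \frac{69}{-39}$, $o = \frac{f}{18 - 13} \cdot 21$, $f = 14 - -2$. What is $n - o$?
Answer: $- \frac{6043}{65} \approx -92.969$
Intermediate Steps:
$f = 16$ ($f = 14 + 2 = 16$)
$o = \frac{336}{5}$ ($o = \frac{16}{18 - 13} \cdot 21 = \frac{16}{5} \cdot 21 = \frac{336}{5} \approx 67.2$)
$n = - \frac{335}{13}$ ($n = -24 + 69 \left(- \frac{1}{39}\right) = -24 - \frac{23}{13} = - \frac{335}{13} \approx -25.769$)
$n - o = - \frac{335}{13} - \frac{336}{5} = - \frac{6043}{65}$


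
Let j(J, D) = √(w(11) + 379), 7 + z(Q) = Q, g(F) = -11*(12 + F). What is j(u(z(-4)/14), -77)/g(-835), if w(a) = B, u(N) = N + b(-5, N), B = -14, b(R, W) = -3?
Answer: √365/9053 ≈ 0.0021103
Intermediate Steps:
g(F) = -132 - 11*F
z(Q) = -7 + Q
u(N) = -3 + N (u(N) = N - 3 = -3 + N)
w(a) = -14
j(J, D) = √365 (j(J, D) = √(-14 + 379) = √365)
j(u(z(-4)/14), -77)/g(-835) = √365/(-132 - 11*(-835)) = √365/(-132 + 9185) = √365/9053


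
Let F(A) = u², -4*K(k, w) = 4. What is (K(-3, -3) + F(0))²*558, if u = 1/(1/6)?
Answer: 683550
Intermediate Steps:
K(k, w) = -1 (K(k, w) = -¼*4 = -1)
u = 6 (u = 1/(⅙) = 6)
F(A) = 36 (F(A) = 6² = 36)
(K(-3, -3) + F(0))²*558 = (-1 + 36)²*558 = 35²*558 = 1225*558 = 683550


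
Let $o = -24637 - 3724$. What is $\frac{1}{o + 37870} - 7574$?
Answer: $- \frac{72021165}{9509} \approx -7574.0$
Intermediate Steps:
$o = -28361$
$\frac{1}{o + 37870} - 7574 = \frac{1}{-28361 + 37870} - 7574 = \frac{1}{9509} - 7574 = - \frac{72021165}{9509}$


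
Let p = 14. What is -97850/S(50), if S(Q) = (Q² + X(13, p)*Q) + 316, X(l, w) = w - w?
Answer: -48925/1408 ≈ -34.748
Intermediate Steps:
X(l, w) = 0
S(Q) = 316 + Q² (S(Q) = (Q² + 0*Q) + 316 = (Q² + 0) + 316 = Q² + 316 = 316 + Q²)
-97850/S(50) = -97850/(316 + 50²) = -97850/(316 + 2500) = -97850/2816 = -97850*1/2816 = -48925/1408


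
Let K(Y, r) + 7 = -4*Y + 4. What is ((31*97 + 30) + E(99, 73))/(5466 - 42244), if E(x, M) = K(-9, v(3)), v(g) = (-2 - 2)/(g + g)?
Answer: -1535/18389 ≈ -0.083474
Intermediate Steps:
v(g) = -2/g (v(g) = -4*1/(2*g) = -2/g)
K(Y, r) = -3 - 4*Y (K(Y, r) = -7 + (-4*Y + 4) = -7 + (4 - 4*Y) = -3 - 4*Y)
E(x, M) = 33 (E(x, M) = -3 - 4*(-9) = -3 + 36 = 33)
((31*97 + 30) + E(99, 73))/(5466 - 42244) = ((31*97 + 30) + 33)/(5466 - 42244) = ((3007 + 30) + 33)/(-36778) = (3037 + 33)*(-1/36778) = 3070*(-1/36778) = -1535/18389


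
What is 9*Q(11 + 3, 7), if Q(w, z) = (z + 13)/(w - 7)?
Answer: 180/7 ≈ 25.714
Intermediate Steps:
Q(w, z) = (13 + z)/(-7 + w)
9*Q(11 + 3, 7) = 9*((13 + 7)/(-7 + (11 + 3))) = 9*(20/(-7 + 14)) = 9*(20/7) = 180/7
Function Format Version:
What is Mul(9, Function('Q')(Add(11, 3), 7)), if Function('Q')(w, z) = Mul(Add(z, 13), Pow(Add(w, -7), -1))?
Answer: Rational(180, 7) ≈ 25.714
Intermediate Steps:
Function('Q')(w, z) = Mul(Pow(Add(-7, w), -1), Add(13, z)) (Function('Q')(w, z) = Mul(Add(13, z), Pow(Add(-7, w), -1)) = Mul(Pow(Add(-7, w), -1), Add(13, z)))
Mul(9, Function('Q')(Add(11, 3), 7)) = Mul(9, Mul(Pow(Add(-7, Add(11, 3)), -1), Add(13, 7))) = Mul(9, Mul(Pow(Add(-7, 14), -1), 20)) = Mul(9, Mul(Pow(7, -1), 20)) = Mul(9, Mul(Rational(1, 7), 20)) = Mul(9, Rational(20, 7)) = Rational(180, 7)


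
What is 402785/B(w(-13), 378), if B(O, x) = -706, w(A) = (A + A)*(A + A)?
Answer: -402785/706 ≈ -570.52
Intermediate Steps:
w(A) = 4*A² (w(A) = (2*A)*(2*A) = 4*A²)
402785/B(w(-13), 378) = 402785/(-706) = 402785*(-1/706) = -402785/706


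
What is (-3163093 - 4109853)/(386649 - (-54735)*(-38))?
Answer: 7272946/1693281 ≈ 4.2952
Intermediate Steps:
(-3163093 - 4109853)/(386649 - (-54735)*(-38)) = -7272946/(386649 - 267*7790) = -7272946/(386649 - 2079930) = -7272946/(-1693281) = -7272946*(-1/1693281) = 7272946/1693281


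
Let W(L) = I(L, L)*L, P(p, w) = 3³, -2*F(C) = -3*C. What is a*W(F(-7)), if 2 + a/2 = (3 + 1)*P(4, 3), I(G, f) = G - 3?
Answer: 30051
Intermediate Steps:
F(C) = 3*C/2 (F(C) = -(-3)*C/2 = 3*C/2)
I(G, f) = -3 + G
P(p, w) = 27
W(L) = L*(-3 + L) (W(L) = (-3 + L)*L = L*(-3 + L))
a = 212 (a = -4 + 2*((3 + 1)*27) = -4 + 2*(4*27) = -4 + 2*108 = -4 + 216 = 212)
a*W(F(-7)) = 212*(((3/2)*(-7))*(-3 + (3/2)*(-7))) = 212*(-21*(-3 - 21/2)/2) = 212*(-21/2*(-27/2)) = 212*(567/4) = 30051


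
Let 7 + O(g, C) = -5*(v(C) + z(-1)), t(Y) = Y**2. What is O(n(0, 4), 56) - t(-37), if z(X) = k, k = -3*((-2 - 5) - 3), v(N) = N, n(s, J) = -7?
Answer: -1806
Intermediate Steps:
k = 30 (k = -3*(-7 - 3) = -3*(-10) = 30)
z(X) = 30
O(g, C) = -157 - 5*C (O(g, C) = -7 - 5*(C + 30) = -7 - 5*(30 + C) = -7 + (-150 - 5*C) = -157 - 5*C)
O(n(0, 4), 56) - t(-37) = (-157 - 5*56) - 1*(-37)**2 = (-157 - 280) - 1*1369 = -437 - 1369 = -1806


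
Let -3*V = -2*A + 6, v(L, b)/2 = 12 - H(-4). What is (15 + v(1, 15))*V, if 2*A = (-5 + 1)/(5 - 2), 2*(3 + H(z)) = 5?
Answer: -880/9 ≈ -97.778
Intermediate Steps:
H(z) = -½ (H(z) = -3 + (½)*5 = -3 + 5/2 = -½)
A = -⅔ (A = ((-5 + 1)/(5 - 2))/2 = (-4/3)/2 = (-4*⅓)/2 = (½)*(-4/3) = -⅔ ≈ -0.66667)
v(L, b) = 25 (v(L, b) = 2*(12 - 1*(-½)) = 2*(12 + ½) = 2*(25/2) = 25)
V = -22/9 (V = -(-2*(-⅔) + 6)/3 = -(4/3 + 6)/3 = -⅓*22/3 = -22/9 ≈ -2.4444)
(15 + v(1, 15))*V = (15 + 25)*(-22/9) = 40*(-22/9) = -880/9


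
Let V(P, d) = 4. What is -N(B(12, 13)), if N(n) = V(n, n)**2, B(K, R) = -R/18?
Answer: -16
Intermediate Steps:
B(K, R) = -R/18
N(n) = 16 (N(n) = 4**2 = 16)
-N(B(12, 13)) = -1*16 = -16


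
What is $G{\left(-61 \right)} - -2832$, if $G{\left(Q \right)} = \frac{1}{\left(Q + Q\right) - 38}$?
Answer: $\frac{453119}{160} \approx 2832.0$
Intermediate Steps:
$G{\left(Q \right)} = \frac{1}{-38 + 2 Q}$ ($G{\left(Q \right)} = \frac{1}{2 Q - 38} = \frac{1}{-38 + 2 Q}$)
$G{\left(-61 \right)} - -2832 = \frac{1}{2 \left(-19 - 61\right)} - -2832 = \frac{1}{2 \left(-80\right)} + 2832 = \frac{1}{2} \left(- \frac{1}{80}\right) + 2832 = - \frac{1}{160} + 2832 = \frac{453119}{160}$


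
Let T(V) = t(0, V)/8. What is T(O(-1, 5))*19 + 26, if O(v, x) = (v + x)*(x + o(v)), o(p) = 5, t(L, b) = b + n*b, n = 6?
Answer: 691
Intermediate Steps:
t(L, b) = 7*b (t(L, b) = b + 6*b = 7*b)
O(v, x) = (5 + x)*(v + x) (O(v, x) = (v + x)*(x + 5) = (v + x)*(5 + x) = (5 + x)*(v + x))
T(V) = 7*V/8 (T(V) = (7*V)/8 = (7*V)*(⅛) = 7*V/8)
T(O(-1, 5))*19 + 26 = (7*(5² + 5*(-1) + 5*5 - 1*5)/8)*19 + 26 = (7*(25 - 5 + 25 - 5)/8)*19 + 26 = ((7/8)*40)*19 + 26 = 35*19 + 26 = 665 + 26 = 691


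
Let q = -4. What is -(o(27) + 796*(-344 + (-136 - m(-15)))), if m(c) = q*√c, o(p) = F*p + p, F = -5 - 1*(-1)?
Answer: 382161 - 3184*I*√15 ≈ 3.8216e+5 - 12332.0*I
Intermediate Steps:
F = -4 (F = -5 + 1 = -4)
o(p) = -3*p (o(p) = -4*p + p = -3*p)
m(c) = -4*√c
-(o(27) + 796*(-344 + (-136 - m(-15)))) = -(-3*27 + 796*(-344 + (-136 - (-4)*√(-15)))) = -(-81 + 796*(-344 + (-136 - (-4)*I*√15))) = -(-81 + 796*(-344 + (-136 + 4*I*√15))) = -(-81 + 796*(-480 + 4*I*√15)) = -(-81 + (-382080 + 3184*I*√15)) = -(-382161 + 3184*I*√15) = 382161 - 3184*I*√15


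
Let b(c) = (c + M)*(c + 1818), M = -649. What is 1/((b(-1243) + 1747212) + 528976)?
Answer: 1/1188288 ≈ 8.4155e-7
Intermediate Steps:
b(c) = (-649 + c)*(1818 + c) (b(c) = (c - 649)*(c + 1818) = (-649 + c)*(1818 + c))
1/((b(-1243) + 1747212) + 528976) = 1/(((-1179882 + (-1243)² + 1169*(-1243)) + 1747212) + 528976) = 1/(((-1179882 + 1545049 - 1453067) + 1747212) + 528976) = 1/((-1087900 + 1747212) + 528976) = 1/(659312 + 528976) = 1/1188288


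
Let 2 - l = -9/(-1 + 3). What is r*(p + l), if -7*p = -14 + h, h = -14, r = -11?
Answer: -231/2 ≈ -115.50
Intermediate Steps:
p = 4 (p = -(-14 - 14)/7 = -1/7*(-28) = 4)
l = 13/2 (l = 2 - (-9)/(-1 + 3) = 2 - (-9)/2 = 2 - 1*(-9/2) = 2 + 9/2 = 13/2 ≈ 6.5000)
r*(p + l) = -11*(4 + 13/2) = -11*21/2 = -231/2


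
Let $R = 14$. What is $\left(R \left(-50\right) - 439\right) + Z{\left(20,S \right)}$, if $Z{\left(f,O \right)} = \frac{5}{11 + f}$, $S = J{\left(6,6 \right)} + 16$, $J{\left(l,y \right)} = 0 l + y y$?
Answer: $- \frac{35304}{31} \approx -1138.8$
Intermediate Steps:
$J{\left(l,y \right)} = y^{2}$ ($J{\left(l,y \right)} = 0 + y^{2} = y^{2}$)
$S = 52$ ($S = 6^{2} + 16 = 36 + 16 = 52$)
$\left(R \left(-50\right) - 439\right) + Z{\left(20,S \right)} = \left(14 \left(-50\right) - 439\right) + \frac{5}{11 + 20} = \left(-700 - 439\right) + \frac{5}{31} = -1139 + 5 \cdot \frac{1}{31} = -1139 + \frac{5}{31} = - \frac{35304}{31}$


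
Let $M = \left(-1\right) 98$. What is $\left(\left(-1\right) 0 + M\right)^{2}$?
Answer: $9604$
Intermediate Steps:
$M = -98$
$\left(\left(-1\right) 0 + M\right)^{2} = \left(\left(-1\right) 0 - 98\right)^{2} = \left(0 - 98\right)^{2} = \left(-98\right)^{2} = 9604$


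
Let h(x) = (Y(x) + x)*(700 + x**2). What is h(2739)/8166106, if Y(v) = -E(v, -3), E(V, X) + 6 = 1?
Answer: 10293870412/4083053 ≈ 2521.1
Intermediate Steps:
E(V, X) = -5 (E(V, X) = -6 + 1 = -5)
Y(v) = 5 (Y(v) = -1*(-5) = 5)
h(x) = (5 + x)*(700 + x**2)
h(2739)/8166106 = (3500 + 2739**3 + 5*2739**2 + 700*2739)/8166106 = (3500 + 20548309419 + 5*7502121 + 1917300)*(1/8166106) = (3500 + 20548309419 + 37510605 + 1917300)*(1/8166106) = 20587740824*(1/8166106) = 10293870412/4083053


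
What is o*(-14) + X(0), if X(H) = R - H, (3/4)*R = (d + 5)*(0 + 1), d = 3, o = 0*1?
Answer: 32/3 ≈ 10.667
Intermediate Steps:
o = 0
R = 32/3 (R = 4*((3 + 5)*(0 + 1))/3 = 4*(8*1)/3 = (4/3)*8 = 32/3 ≈ 10.667)
X(H) = 32/3 - H
o*(-14) + X(0) = 0*(-14) + (32/3 - 1*0) = 0 + (32/3 + 0) = 0 + 32/3 = 32/3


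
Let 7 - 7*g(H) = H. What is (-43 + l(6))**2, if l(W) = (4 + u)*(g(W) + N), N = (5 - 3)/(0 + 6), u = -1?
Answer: 84681/49 ≈ 1728.2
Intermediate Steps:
g(H) = 1 - H/7
N = 1/3 (N = 2/6 = 2*(1/6) = 1/3 ≈ 0.33333)
l(W) = 4 - 3*W/7 (l(W) = (4 - 1)*((1 - W/7) + 1/3) = 3*(4/3 - W/7) = 4 - 3*W/7)
(-43 + l(6))**2 = (-43 + (4 - 3/7*6))**2 = (-43 + (4 - 18/7))**2 = (-43 + 10/7)**2 = (-291/7)**2 = 84681/49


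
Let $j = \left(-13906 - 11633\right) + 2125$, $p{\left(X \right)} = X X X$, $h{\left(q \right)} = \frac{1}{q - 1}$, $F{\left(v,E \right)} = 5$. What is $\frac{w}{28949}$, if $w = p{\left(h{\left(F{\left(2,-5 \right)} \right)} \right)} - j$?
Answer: $\frac{1498497}{1852736} \approx 0.8088$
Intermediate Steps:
$h{\left(q \right)} = \frac{1}{-1 + q}$
$p{\left(X \right)} = X^{3}$ ($p{\left(X \right)} = X^{2} X = X^{3}$)
$j = -23414$ ($j = -25539 + 2125 = -23414$)
$w = \frac{1498497}{64}$ ($w = \left(\frac{1}{-1 + 5}\right)^{3} - -23414 = \left(\frac{1}{4}\right)^{3} + 23414 = \frac{1}{64} + 23414 = \frac{1498497}{64} \approx 23414.0$)
$\frac{w}{28949} = \frac{1498497}{64 \cdot 28949} = \frac{1498497}{64} \cdot \frac{1}{28949} = \frac{1498497}{1852736}$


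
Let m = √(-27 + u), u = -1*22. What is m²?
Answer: -49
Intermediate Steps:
u = -22
m = 7*I (m = √(-27 - 22) = √(-49) = 7*I ≈ 7.0*I)
m² = (7*I)² = -49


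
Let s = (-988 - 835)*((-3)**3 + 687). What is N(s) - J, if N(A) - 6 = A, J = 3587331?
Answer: -4790505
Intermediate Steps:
s = -1203180 (s = -1823*(-27 + 687) = -1823*660 = -1203180)
N(A) = 6 + A
N(s) - J = (6 - 1203180) - 1*3587331 = -1203174 - 3587331 = -4790505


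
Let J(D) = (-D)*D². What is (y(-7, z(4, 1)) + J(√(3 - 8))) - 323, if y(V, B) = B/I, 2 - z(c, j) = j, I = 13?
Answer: -4198/13 + 5*I*√5 ≈ -322.92 + 11.18*I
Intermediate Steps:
z(c, j) = 2 - j
y(V, B) = B/13
J(D) = -D³
(y(-7, z(4, 1)) + J(√(3 - 8))) - 323 = ((2 - 1*1)/13 - (√(3 - 8))³) - 323 = ((2 - 1)/13 - (√(-5))³) - 323 = ((1/13)*1 - (I*√5)³) - 323 = (1/13 - (-5)*I*√5) - 323 = (1/13 + 5*I*√5) - 323 = -4198/13 + 5*I*√5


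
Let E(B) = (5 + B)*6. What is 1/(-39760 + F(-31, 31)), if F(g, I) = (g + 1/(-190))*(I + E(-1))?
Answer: -38/1575681 ≈ -2.4117e-5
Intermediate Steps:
E(B) = 30 + 6*B
F(g, I) = (24 + I)*(-1/190 + g) (F(g, I) = (g + 1/(-190))*(I + (30 + 6*(-1))) = (g - 1/190)*(I + (30 - 6)) = (-1/190 + g)*(I + 24) = (-1/190 + g)*(24 + I) = (24 + I)*(-1/190 + g))
1/(-39760 + F(-31, 31)) = 1/(-39760 + (-12/95 + 24*(-31) - 1/190*31 + 31*(-31))) = 1/(-39760 + (-12/95 - 744 - 31/190 - 961)) = 1/(-39760 - 64801/38) = 1/(-1575681/38) = -38/1575681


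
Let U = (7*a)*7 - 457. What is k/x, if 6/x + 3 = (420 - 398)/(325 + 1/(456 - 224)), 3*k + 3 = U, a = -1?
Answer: 112539391/1357218 ≈ 82.919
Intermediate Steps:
U = -506 (U = (7*(-1))*7 - 457 = -7*7 - 457 = -49 - 457 = -506)
k = -509/3 (k = -1 + (1/3)*(-506) = -1 - 506/3 = -509/3 ≈ -169.67)
x = -452406/221099 (x = 6/(-3 + (420 - 398)/(325 + 1/(456 - 224))) = 6/(-3 + 22/(325 + 1/232)) = 6/(-3 + 22/(75401/232)) = 6/(-3 + 22*(232/75401)) = 6/(-3 + 5104/75401) = 6/(-221099/75401) = 6*(-75401/221099) = -452406/221099 ≈ -2.0462)
k/x = -509/(3*(-452406/221099)) = -509/3*(-221099/452406) = 112539391/1357218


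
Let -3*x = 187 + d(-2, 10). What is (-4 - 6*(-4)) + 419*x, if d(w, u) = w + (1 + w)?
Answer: -77036/3 ≈ -25679.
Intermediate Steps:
d(w, u) = 1 + 2*w
x = -184/3 (x = -(187 + (1 + 2*(-2)))/3 = -(187 + (1 - 4))/3 = -(187 - 3)/3 = -⅓*184 = -184/3 ≈ -61.333)
(-4 - 6*(-4)) + 419*x = (-4 - 6*(-4)) + 419*(-184/3) = (-4 + 24) - 77096/3 = 20 - 77096/3 = -77036/3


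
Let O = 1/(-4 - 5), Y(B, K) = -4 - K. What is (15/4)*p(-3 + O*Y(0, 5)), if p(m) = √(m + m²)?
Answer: 15*√2/4 ≈ 5.3033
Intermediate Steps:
O = -⅑ (O = 1/(-9) = -⅑ ≈ -0.11111)
(15/4)*p(-3 + O*Y(0, 5)) = (15/4)*√((-3 - (-4 - 1*5)/9)*(1 + (-3 - (-4 - 1*5)/9))) = ((¼)*15)*√((-3 - (-4 - 5)/9)*(1 + (-3 - (-4 - 5)/9))) = 15*√((-3 - ⅑*(-9))*(1 + (-3 - ⅑*(-9))))/4 = 15*√((-3 + 1)*(1 + (-3 + 1)))/4 = 15*√(-2*(1 - 2))/4 = 15*√(-2*(-1))/4 = 15*√2/4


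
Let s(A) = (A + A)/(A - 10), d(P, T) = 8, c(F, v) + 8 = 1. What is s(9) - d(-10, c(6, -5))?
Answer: -26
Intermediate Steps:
c(F, v) = -7 (c(F, v) = -8 + 1 = -7)
s(A) = 2*A/(-10 + A) (s(A) = (2*A)/(-10 + A) = 2*A/(-10 + A))
s(9) - d(-10, c(6, -5)) = 2*9/(-10 + 9) - 1*8 = 2*9/(-1) - 8 = 2*9*(-1) - 8 = -18 - 8 = -26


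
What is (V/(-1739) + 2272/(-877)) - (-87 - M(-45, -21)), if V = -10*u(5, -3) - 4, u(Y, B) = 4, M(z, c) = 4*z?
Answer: -145746999/1525103 ≈ -95.565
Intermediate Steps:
V = -44 (V = -10*4 - 4 = -40 - 4 = -44)
(V/(-1739) + 2272/(-877)) - (-87 - M(-45, -21)) = (-44/(-1739) + 2272/(-877)) - (-87 - 4*(-45)) = (-44*(-1/1739) + 2272*(-1/877)) - (-87 - 1*(-180)) = (44/1739 - 2272/877) - (-87 + 180) = -3912420/1525103 - 1*93 = -3912420/1525103 - 93 = -145746999/1525103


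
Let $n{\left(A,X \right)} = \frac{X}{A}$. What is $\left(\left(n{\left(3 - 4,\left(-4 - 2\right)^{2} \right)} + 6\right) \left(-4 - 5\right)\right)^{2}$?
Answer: $72900$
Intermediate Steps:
$\left(\left(n{\left(3 - 4,\left(-4 - 2\right)^{2} \right)} + 6\right) \left(-4 - 5\right)\right)^{2} = \left(\left(\frac{\left(-4 - 2\right)^{2}}{3 - 4} + 6\right) \left(-4 - 5\right)\right)^{2} = \left(\left(\frac{\left(-6\right)^{2}}{3 - 4} + 6\right) \left(-9\right)\right)^{2} = \left(\left(\frac{36}{-1} + 6\right) \left(-9\right)\right)^{2} = \left(\left(36 \left(-1\right) + 6\right) \left(-9\right)\right)^{2} = \left(\left(-36 + 6\right) \left(-9\right)\right)^{2} = \left(\left(-30\right) \left(-9\right)\right)^{2} = 270^{2} = 72900$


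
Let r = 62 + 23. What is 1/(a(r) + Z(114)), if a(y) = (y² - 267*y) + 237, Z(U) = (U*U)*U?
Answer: 1/1466311 ≈ 6.8198e-7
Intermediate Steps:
r = 85
Z(U) = U³ (Z(U) = U²*U = U³)
a(y) = 237 + y² - 267*y
1/(a(r) + Z(114)) = 1/((237 + 85² - 267*85) + 114³) = 1/((237 + 7225 - 22695) + 1481544) = 1/(-15233 + 1481544) = 1/1466311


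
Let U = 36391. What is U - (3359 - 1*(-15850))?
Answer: 17182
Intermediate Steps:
U - (3359 - 1*(-15850)) = 36391 - (3359 - 1*(-15850)) = 36391 - (3359 + 15850) = 36391 - 1*19209 = 36391 - 19209 = 17182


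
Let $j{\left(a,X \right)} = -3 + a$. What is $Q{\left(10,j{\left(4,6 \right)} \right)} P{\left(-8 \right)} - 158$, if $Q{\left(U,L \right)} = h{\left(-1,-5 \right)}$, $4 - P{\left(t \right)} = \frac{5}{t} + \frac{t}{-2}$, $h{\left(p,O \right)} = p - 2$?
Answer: $- \frac{1279}{8} \approx -159.88$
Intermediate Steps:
$h{\left(p,O \right)} = -2 + p$ ($h{\left(p,O \right)} = p - 2 = -2 + p$)
$P{\left(t \right)} = 4 + \frac{t}{2} - \frac{5}{t}$ ($P{\left(t \right)} = 4 - \left(\frac{5}{t} + \frac{t}{-2}\right) = 4 - \left(\frac{5}{t} + t \left(- \frac{1}{2}\right)\right) = 4 - \left(\frac{5}{t} - \frac{t}{2}\right) = 4 + \left(\frac{t}{2} - \frac{5}{t}\right) = 4 + \frac{t}{2} - \frac{5}{t}$)
$Q{\left(U,L \right)} = -3$ ($Q{\left(U,L \right)} = -2 - 1 = -3$)
$Q{\left(10,j{\left(4,6 \right)} \right)} P{\left(-8 \right)} - 158 = - 3 \left(4 + \frac{1}{2} \left(-8\right) - \frac{5}{-8}\right) - 158 = - 3 \left(4 - 4 - - \frac{5}{8}\right) - 158 = - 3 \left(4 - 4 + \frac{5}{8}\right) - 158 = \left(-3\right) \frac{5}{8} - 158 = - \frac{15}{8} - 158 = - \frac{1279}{8}$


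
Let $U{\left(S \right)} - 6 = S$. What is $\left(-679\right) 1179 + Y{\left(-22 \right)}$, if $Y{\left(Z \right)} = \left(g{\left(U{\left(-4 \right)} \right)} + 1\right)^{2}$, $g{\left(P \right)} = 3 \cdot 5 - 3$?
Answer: $-800372$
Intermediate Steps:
$U{\left(S \right)} = 6 + S$
$g{\left(P \right)} = 12$ ($g{\left(P \right)} = 15 - 3 = 12$)
$Y{\left(Z \right)} = 169$ ($Y{\left(Z \right)} = \left(12 + 1\right)^{2} = 13^{2} = 169$)
$\left(-679\right) 1179 + Y{\left(-22 \right)} = \left(-679\right) 1179 + 169 = -800541 + 169 = -800372$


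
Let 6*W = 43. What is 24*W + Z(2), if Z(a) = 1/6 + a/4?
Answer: 518/3 ≈ 172.67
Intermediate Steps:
W = 43/6 (W = (⅙)*43 = 43/6 ≈ 7.1667)
Z(a) = ⅙ + a/4 (Z(a) = 1*(⅙) + a*(¼) = ⅙ + a/4)
24*W + Z(2) = 24*(43/6) + (⅙ + (¼)*2) = 172 + (⅙ + ½) = 172 + ⅔ = 518/3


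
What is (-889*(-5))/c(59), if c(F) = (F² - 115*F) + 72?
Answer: -4445/3232 ≈ -1.3753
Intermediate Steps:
c(F) = 72 + F² - 115*F
(-889*(-5))/c(59) = (-889*(-5))/(72 + 59² - 115*59) = 4445/(72 + 3481 - 6785) = 4445/(-3232) = 4445*(-1/3232) = -4445/3232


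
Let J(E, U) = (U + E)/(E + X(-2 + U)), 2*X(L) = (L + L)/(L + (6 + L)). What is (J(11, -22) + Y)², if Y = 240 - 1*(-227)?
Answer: 1425062500/6561 ≈ 2.1720e+5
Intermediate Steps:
X(L) = L/(6 + 2*L) (X(L) = ((L + L)/(L + (6 + L)))/2 = ((2*L)/(6 + 2*L))/2 = (2*L/(6 + 2*L))/2 = L/(6 + 2*L))
J(E, U) = (E + U)/(E + (-2 + U)/(2*(1 + U))) (J(E, U) = (U + E)/(E + (-2 + U)/(2*(3 + (-2 + U)))) = (E + U)/(E + (-2 + U)/(2*(1 + U))))
Y = 467 (Y = 240 + 227 = 467)
(J(11, -22) + Y)² = (2*(1 - 22)*(11 - 22)/(-2 - 22 + 2*11*(1 - 22)) + 467)² = (2*(-21)*(-11)/(-2 - 22 + 2*11*(-21)) + 467)² = (2*(-21)*(-11)/(-2 - 22 - 462) + 467)² = (2*(-21)*(-11)/(-486) + 467)² = (2*(-1/486)*(-21)*(-11) + 467)² = (-77/81 + 467)² = (37750/81)² = 1425062500/6561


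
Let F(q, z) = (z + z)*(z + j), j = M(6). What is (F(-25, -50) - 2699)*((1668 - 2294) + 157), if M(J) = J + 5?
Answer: -563269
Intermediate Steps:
M(J) = 5 + J
j = 11 (j = 5 + 6 = 11)
F(q, z) = 2*z*(11 + z) (F(q, z) = (z + z)*(z + 11) = (2*z)*(11 + z) = 2*z*(11 + z))
(F(-25, -50) - 2699)*((1668 - 2294) + 157) = (2*(-50)*(11 - 50) - 2699)*((1668 - 2294) + 157) = (2*(-50)*(-39) - 2699)*(-626 + 157) = (3900 - 2699)*(-469) = 1201*(-469) = -563269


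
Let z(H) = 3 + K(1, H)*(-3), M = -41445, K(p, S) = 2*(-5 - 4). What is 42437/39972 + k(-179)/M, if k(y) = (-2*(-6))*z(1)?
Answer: 21376057/20452340 ≈ 1.0452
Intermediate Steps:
K(p, S) = -18 (K(p, S) = 2*(-9) = -18)
z(H) = 57 (z(H) = 3 - 18*(-3) = 3 + 54 = 57)
k(y) = 684 (k(y) = -2*(-6)*57 = 12*57 = 684)
42437/39972 + k(-179)/M = 42437/39972 + 684/(-41445) = 42437*(1/39972) + 684*(-1/41445) = 42437/39972 - 76/4605 = 21376057/20452340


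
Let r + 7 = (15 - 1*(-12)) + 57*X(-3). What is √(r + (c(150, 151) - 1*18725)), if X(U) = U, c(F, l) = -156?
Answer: 2*I*√4758 ≈ 137.96*I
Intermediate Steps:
r = -151 (r = -7 + ((15 - 1*(-12)) + 57*(-3)) = -7 + ((15 + 12) - 171) = -7 + (27 - 171) = -7 - 144 = -151)
√(r + (c(150, 151) - 1*18725)) = √(-151 + (-156 - 1*18725)) = √(-151 + (-156 - 18725)) = √(-151 - 18881) = √(-19032) = 2*I*√4758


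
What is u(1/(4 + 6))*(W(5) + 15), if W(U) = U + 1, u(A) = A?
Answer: 21/10 ≈ 2.1000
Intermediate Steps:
W(U) = 1 + U
u(1/(4 + 6))*(W(5) + 15) = ((1 + 5) + 15)/(4 + 6) = (6 + 15)/10 = (⅒)*21 = 21/10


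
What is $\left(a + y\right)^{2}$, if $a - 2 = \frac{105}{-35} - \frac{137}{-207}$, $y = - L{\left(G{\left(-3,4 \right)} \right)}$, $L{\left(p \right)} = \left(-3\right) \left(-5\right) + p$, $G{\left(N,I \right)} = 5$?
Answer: $\frac{17724100}{42849} \approx 413.64$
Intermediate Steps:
$L{\left(p \right)} = 15 + p$
$y = -20$ ($y = - (15 + 5) = \left(-1\right) 20 = -20$)
$a = - \frac{70}{207}$ ($a = 2 + \left(\frac{105}{-35} - \frac{137}{-207}\right) = 2 + \left(105 \left(- \frac{1}{35}\right) - - \frac{137}{207}\right) = 2 + \left(-3 + \frac{137}{207}\right) = 2 - \frac{484}{207} = - \frac{70}{207} \approx -0.33816$)
$\left(a + y\right)^{2} = \left(- \frac{70}{207} - 20\right)^{2} = \left(- \frac{4210}{207}\right)^{2} = \frac{17724100}{42849}$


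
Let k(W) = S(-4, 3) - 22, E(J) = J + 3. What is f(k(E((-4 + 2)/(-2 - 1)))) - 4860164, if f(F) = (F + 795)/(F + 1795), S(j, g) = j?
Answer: -8597629347/1769 ≈ -4.8602e+6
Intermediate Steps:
E(J) = 3 + J
k(W) = -26 (k(W) = -4 - 22 = -26)
f(F) = (795 + F)/(1795 + F)
f(k(E((-4 + 2)/(-2 - 1)))) - 4860164 = (795 - 26)/(1795 - 26) - 4860164 = 769/1769 - 4860164 = -8597629347/1769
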